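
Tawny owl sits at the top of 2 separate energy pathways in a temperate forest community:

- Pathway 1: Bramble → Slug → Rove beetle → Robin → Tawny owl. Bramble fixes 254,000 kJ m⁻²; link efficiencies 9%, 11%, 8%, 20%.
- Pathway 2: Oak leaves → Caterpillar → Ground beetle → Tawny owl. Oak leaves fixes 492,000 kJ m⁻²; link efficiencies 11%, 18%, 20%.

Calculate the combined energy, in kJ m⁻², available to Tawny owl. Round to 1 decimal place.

Pathway 1: 254000 × 0.09 × 0.11 × 0.08 × 0.2 = 40.2336 kJ m⁻²
Pathway 2: 492000 × 0.11 × 0.18 × 0.2 = 1948.32 kJ m⁻²
Total at Tawny owl: 40.2336 + 1948.32 = 1988.5536 kJ m⁻²

1988.6 kJ m⁻²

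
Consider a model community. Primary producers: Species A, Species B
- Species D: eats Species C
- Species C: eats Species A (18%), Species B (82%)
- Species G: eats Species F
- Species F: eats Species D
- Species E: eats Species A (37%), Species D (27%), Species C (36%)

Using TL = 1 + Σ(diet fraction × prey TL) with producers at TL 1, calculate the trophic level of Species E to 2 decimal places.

Species C: 1 + (0.18×1 + 0.82×1) = 2
Species D: 1 + 2 = 3
Species E: 1 + (0.37×1 + 0.27×3 + 0.36×2) = 2.9
Species F: 1 + 3 = 4
Species G: 1 + 4 = 5

2.90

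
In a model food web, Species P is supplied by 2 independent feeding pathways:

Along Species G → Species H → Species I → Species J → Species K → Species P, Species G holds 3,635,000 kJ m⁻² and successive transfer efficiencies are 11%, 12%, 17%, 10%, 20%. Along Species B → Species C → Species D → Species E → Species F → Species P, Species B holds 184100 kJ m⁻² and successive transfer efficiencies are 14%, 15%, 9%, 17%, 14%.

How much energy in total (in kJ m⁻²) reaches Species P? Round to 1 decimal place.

Via Species G: 3635000 × 0.11 × 0.12 × 0.17 × 0.1 × 0.2 = 163.1388 kJ m⁻²
Via Species B: 184100 × 0.14 × 0.15 × 0.09 × 0.17 × 0.14 = 8.2811862 kJ m⁻²
Total at Species P: 163.1388 + 8.2811862 = 171.4199862 kJ m⁻²

171.4 kJ m⁻²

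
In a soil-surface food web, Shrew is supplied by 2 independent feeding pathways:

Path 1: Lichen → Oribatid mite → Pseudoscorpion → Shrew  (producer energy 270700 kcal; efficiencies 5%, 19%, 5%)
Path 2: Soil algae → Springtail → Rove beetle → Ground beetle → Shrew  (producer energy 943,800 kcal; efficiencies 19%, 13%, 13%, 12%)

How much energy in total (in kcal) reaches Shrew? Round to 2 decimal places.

492.25 kcal

Path 1: 270700 × 0.05 × 0.19 × 0.05 = 128.5825 kcal
Path 2: 943800 × 0.19 × 0.13 × 0.13 × 0.12 = 363.665016 kcal
Total at Shrew: 128.5825 + 363.665016 = 492.247516 kcal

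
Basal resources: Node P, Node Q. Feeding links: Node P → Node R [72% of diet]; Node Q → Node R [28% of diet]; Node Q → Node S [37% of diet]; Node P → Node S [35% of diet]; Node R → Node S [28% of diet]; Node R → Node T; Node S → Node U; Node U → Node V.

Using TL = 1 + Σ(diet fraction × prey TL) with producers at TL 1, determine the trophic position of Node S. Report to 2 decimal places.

2.28

Node R: 1 + (0.72×1 + 0.28×1) = 2
Node S: 1 + (0.37×1 + 0.35×1 + 0.28×2) = 2.28
Node T: 1 + 2 = 3
Node U: 1 + 2.28 = 3.28
Node V: 1 + 3.28 = 4.28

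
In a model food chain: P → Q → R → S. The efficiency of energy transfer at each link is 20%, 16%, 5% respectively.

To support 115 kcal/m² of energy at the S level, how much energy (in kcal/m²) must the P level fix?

Cumulative transfer efficiency: 0.2 × 0.16 × 0.05 = 0.0016
P energy = 115 / 0.0016 = 71875 kcal/m²

71875 kcal/m²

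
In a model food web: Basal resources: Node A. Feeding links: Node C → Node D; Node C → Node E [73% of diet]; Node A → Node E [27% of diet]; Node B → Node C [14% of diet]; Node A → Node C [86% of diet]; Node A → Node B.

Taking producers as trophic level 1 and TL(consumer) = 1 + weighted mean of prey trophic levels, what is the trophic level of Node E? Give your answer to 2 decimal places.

2.83

Node B: 1 + 1 = 2
Node C: 1 + (0.14×2 + 0.86×1) = 2.14
Node D: 1 + 2.14 = 3.14
Node E: 1 + (0.73×2.14 + 0.27×1) = 2.8322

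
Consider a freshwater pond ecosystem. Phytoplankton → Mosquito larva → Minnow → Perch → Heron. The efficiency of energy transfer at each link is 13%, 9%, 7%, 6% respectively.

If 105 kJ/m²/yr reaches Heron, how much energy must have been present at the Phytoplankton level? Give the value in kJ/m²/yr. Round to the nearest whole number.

Cumulative transfer efficiency: 0.13 × 0.09 × 0.07 × 0.06 = 0.00004914
Phytoplankton energy = 105 / 0.00004914 = 2136752 kJ/m²/yr

2136752 kJ/m²/yr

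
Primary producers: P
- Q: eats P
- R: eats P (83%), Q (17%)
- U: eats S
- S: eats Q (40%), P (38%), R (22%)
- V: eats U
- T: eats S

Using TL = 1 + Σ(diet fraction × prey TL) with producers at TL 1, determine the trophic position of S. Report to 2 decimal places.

Q: 1 + 1 = 2
R: 1 + (0.83×1 + 0.17×2) = 2.17
S: 1 + (0.4×2 + 0.38×1 + 0.22×2.17) = 2.6574
T: 1 + 2.6574 = 3.6574
U: 1 + 2.6574 = 3.6574
V: 1 + 3.6574 = 4.6574

2.66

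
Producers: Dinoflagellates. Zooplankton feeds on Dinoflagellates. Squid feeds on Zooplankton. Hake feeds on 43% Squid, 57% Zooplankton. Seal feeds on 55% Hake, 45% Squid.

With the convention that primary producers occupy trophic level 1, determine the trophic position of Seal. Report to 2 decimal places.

Zooplankton: 1 + 1 = 2
Squid: 1 + 2 = 3
Hake: 1 + (0.43×3 + 0.57×2) = 3.43
Seal: 1 + (0.55×3.43 + 0.45×3) = 4.2365

4.24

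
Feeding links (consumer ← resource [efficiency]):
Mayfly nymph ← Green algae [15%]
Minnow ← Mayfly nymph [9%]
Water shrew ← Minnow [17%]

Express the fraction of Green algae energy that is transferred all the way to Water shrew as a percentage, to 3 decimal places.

Product of link efficiencies: 0.15 × 0.09 × 0.17 = 0.002295
As a percentage: 0.002295 × 100 = 0.230%

0.230%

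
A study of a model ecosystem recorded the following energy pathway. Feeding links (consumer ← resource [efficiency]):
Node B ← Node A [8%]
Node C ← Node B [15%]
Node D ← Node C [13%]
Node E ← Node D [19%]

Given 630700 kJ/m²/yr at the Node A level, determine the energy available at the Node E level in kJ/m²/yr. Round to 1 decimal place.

Node B: 630700 × 0.08 = 50456 kJ/m²/yr
Node C: 50456 × 0.15 = 7568.4 kJ/m²/yr
Node D: 7568.4 × 0.13 = 983.892 kJ/m²/yr
Node E: 983.892 × 0.19 = 186.93948 kJ/m²/yr

186.9 kJ/m²/yr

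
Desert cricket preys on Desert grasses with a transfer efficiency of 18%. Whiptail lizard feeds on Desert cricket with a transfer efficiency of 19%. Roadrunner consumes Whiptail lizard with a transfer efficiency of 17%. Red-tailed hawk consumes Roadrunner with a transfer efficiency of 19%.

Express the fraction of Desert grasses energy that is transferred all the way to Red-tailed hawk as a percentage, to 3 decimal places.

0.110%

Product of link efficiencies: 0.18 × 0.19 × 0.17 × 0.19 = 0.00110466
As a percentage: 0.00110466 × 100 = 0.110%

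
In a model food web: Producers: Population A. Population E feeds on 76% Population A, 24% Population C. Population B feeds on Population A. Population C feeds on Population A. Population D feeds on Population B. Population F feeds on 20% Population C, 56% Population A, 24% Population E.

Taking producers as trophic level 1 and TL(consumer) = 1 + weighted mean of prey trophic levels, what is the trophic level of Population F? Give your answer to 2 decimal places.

2.50

Population B: 1 + 1 = 2
Population C: 1 + 1 = 2
Population D: 1 + 2 = 3
Population E: 1 + (0.76×1 + 0.24×2) = 2.24
Population F: 1 + (0.2×2 + 0.56×1 + 0.24×2.24) = 2.4976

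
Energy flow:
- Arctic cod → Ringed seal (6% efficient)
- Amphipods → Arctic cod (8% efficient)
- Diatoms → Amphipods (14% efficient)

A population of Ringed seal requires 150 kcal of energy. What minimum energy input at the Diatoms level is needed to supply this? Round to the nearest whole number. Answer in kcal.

223214 kcal

Cumulative transfer efficiency: 0.14 × 0.08 × 0.06 = 0.000672
Diatoms energy = 150 / 0.000672 = 223214 kcal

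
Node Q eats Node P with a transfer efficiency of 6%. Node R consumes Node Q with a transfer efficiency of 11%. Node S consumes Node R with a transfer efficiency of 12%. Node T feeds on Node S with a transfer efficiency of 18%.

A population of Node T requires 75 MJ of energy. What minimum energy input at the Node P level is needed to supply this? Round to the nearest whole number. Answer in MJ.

Cumulative transfer efficiency: 0.06 × 0.11 × 0.12 × 0.18 = 0.00014256
Node P energy = 75 / 0.00014256 = 526094 MJ

526094 MJ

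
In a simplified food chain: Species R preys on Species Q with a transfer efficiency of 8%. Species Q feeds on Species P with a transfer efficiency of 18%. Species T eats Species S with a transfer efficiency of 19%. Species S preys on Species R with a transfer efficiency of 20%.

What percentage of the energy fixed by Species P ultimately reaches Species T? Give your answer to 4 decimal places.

0.0547%

Product of link efficiencies: 0.18 × 0.08 × 0.2 × 0.19 = 0.0005472
As a percentage: 0.0005472 × 100 = 0.0547%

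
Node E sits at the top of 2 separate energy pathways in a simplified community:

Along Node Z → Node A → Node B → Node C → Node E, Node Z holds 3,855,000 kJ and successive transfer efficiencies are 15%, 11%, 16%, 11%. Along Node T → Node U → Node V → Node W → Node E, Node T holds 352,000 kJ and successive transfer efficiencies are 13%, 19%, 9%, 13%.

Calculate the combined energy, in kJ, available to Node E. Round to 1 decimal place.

1221.2 kJ

Via Node Z: 3855000 × 0.15 × 0.11 × 0.16 × 0.11 = 1119.492 kJ
Via Node T: 352000 × 0.13 × 0.19 × 0.09 × 0.13 = 101.72448 kJ
Total at Node E: 1119.492 + 101.72448 = 1221.21648 kJ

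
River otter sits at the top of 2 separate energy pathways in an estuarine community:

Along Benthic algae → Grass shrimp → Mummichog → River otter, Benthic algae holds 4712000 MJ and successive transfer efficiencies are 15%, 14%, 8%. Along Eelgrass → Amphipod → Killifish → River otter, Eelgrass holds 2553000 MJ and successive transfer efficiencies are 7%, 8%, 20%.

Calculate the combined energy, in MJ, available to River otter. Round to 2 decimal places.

Via Benthic algae: 4712000 × 0.15 × 0.14 × 0.08 = 7916.16 MJ
Via Eelgrass: 2553000 × 0.07 × 0.08 × 0.2 = 2859.36 MJ
Total at River otter: 7916.16 + 2859.36 = 10775.52 MJ

10775.52 MJ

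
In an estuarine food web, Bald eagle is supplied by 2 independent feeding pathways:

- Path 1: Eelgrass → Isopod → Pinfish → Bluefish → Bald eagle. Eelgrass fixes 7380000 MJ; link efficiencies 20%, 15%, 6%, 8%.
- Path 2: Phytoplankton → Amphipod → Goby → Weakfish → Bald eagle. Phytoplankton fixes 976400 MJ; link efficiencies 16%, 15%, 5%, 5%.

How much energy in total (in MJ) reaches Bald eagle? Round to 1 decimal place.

1121.3 MJ

Path 1: 7380000 × 0.2 × 0.15 × 0.06 × 0.08 = 1062.72 MJ
Path 2: 976400 × 0.16 × 0.15 × 0.05 × 0.05 = 58.584 MJ
Total at Bald eagle: 1062.72 + 58.584 = 1121.304 MJ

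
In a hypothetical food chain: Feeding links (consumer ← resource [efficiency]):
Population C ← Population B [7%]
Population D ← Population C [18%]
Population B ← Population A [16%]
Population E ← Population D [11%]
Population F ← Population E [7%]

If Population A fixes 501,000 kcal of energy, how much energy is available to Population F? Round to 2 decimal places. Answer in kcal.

7.78 kcal

Population B: 501000 × 0.16 = 80160 kcal
Population C: 80160 × 0.07 = 5611.2 kcal
Population D: 5611.2 × 0.18 = 1010.016 kcal
Population E: 1010.016 × 0.11 = 111.10176 kcal
Population F: 111.10176 × 0.07 = 7.7771232 kcal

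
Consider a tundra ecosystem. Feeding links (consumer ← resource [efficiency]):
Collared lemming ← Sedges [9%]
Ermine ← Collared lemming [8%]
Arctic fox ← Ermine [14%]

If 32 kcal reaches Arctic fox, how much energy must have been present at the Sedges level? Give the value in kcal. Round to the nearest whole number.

31746 kcal

Cumulative transfer efficiency: 0.09 × 0.08 × 0.14 = 0.001008
Sedges energy = 32 / 0.001008 = 31746 kcal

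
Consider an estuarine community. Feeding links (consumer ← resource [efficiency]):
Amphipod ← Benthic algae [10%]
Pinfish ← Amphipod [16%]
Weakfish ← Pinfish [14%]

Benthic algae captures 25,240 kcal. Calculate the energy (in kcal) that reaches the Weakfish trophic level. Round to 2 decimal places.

Amphipod: 25240 × 0.1 = 2524 kcal
Pinfish: 2524 × 0.16 = 403.84 kcal
Weakfish: 403.84 × 0.14 = 56.5376 kcal

56.54 kcal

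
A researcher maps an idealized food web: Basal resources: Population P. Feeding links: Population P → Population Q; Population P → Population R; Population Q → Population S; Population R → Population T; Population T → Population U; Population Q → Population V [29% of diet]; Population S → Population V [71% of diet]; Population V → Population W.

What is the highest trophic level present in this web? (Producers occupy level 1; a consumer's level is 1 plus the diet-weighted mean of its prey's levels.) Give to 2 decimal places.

Population Q: 1 + 1 = 2
Population R: 1 + 1 = 2
Population S: 1 + 2 = 3
Population T: 1 + 2 = 3
Population U: 1 + 3 = 4
Population V: 1 + (0.29×2 + 0.71×3) = 3.71
Population W: 1 + 3.71 = 4.71

4.71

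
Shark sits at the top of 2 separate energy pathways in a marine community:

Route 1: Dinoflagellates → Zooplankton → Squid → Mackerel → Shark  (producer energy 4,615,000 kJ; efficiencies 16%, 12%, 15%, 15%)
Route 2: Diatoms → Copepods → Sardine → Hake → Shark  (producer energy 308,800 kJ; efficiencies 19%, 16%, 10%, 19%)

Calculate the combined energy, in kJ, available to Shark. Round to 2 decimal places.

2172.04 kJ

Route 1: 4615000 × 0.16 × 0.12 × 0.15 × 0.15 = 1993.68 kJ
Route 2: 308800 × 0.19 × 0.16 × 0.1 × 0.19 = 178.36288 kJ
Total at Shark: 1993.68 + 178.36288 = 2172.04288 kJ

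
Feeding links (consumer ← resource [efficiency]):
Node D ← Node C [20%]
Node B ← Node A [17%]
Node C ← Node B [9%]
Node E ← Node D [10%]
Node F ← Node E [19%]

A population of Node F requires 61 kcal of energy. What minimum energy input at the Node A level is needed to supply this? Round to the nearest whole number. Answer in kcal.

Cumulative transfer efficiency: 0.17 × 0.09 × 0.2 × 0.1 × 0.19 = 0.00005814
Node A energy = 61 / 0.00005814 = 1049192 kcal

1049192 kcal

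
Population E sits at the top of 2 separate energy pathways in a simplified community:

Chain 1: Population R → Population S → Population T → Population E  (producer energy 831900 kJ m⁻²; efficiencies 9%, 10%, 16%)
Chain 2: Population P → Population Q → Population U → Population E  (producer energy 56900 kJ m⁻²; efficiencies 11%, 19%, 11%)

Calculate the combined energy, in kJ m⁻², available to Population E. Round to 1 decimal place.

1328.7 kJ m⁻²

Chain 1: 831900 × 0.09 × 0.1 × 0.16 = 1197.936 kJ m⁻²
Chain 2: 56900 × 0.11 × 0.19 × 0.11 = 130.8131 kJ m⁻²
Total at Population E: 1197.936 + 130.8131 = 1328.7491 kJ m⁻²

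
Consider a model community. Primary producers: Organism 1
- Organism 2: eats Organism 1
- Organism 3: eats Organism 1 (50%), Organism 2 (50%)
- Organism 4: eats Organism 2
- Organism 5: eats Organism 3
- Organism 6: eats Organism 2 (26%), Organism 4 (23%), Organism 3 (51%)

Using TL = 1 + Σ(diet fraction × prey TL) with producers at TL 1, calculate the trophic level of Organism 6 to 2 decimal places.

Organism 2: 1 + 1 = 2
Organism 3: 1 + (0.5×1 + 0.5×2) = 2.5
Organism 4: 1 + 2 = 3
Organism 5: 1 + 2.5 = 3.5
Organism 6: 1 + (0.26×2 + 0.23×3 + 0.51×2.5) = 3.485

3.49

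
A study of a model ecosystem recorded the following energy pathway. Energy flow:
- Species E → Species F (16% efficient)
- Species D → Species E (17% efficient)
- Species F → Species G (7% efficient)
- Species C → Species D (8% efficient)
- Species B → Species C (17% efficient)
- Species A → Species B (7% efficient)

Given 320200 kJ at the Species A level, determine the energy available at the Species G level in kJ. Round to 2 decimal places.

0.58 kJ

Species B: 320200 × 0.07 = 22414 kJ
Species C: 22414 × 0.17 = 3810.38 kJ
Species D: 3810.38 × 0.08 = 304.8304 kJ
Species E: 304.8304 × 0.17 = 51.821168 kJ
Species F: 51.821168 × 0.16 = 8.29138688 kJ
Species G: 8.29138688 × 0.07 = 0.5803970816 kJ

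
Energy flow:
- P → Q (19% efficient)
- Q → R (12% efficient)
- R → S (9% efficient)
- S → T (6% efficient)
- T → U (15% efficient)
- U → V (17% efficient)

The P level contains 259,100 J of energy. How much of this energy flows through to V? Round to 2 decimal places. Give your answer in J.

Q: 259100 × 0.19 = 49229 J
R: 49229 × 0.12 = 5907.48 J
S: 5907.48 × 0.09 = 531.6732 J
T: 531.6732 × 0.06 = 31.900392 J
U: 31.900392 × 0.15 = 4.7850588 J
V: 4.7850588 × 0.17 = 0.813459996 J

0.81 J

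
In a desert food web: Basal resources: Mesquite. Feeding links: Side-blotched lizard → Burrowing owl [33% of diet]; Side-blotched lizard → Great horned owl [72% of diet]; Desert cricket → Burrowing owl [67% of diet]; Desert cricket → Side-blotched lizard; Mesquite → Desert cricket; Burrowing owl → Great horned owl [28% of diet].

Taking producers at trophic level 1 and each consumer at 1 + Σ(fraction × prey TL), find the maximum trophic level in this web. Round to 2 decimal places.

4.09

Desert cricket: 1 + 1 = 2
Side-blotched lizard: 1 + 2 = 3
Burrowing owl: 1 + (0.33×3 + 0.67×2) = 3.33
Great horned owl: 1 + (0.28×3.33 + 0.72×3) = 4.0924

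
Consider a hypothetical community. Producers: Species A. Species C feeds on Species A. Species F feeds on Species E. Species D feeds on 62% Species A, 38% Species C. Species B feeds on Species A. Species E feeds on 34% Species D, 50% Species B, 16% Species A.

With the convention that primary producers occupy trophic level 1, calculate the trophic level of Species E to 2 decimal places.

Species B: 1 + 1 = 2
Species C: 1 + 1 = 2
Species D: 1 + (0.62×1 + 0.38×2) = 2.38
Species E: 1 + (0.34×2.38 + 0.5×2 + 0.16×1) = 2.9692
Species F: 1 + 2.9692 = 3.9692

2.97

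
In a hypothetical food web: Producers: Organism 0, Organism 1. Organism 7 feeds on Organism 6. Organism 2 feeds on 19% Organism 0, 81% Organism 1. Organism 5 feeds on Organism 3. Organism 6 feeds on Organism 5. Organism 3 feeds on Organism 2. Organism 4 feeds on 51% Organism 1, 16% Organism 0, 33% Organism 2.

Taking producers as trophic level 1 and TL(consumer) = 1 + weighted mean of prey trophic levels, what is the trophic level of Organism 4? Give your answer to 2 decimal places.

2.33

Organism 2: 1 + (0.19×1 + 0.81×1) = 2
Organism 3: 1 + 2 = 3
Organism 4: 1 + (0.51×1 + 0.16×1 + 0.33×2) = 2.33
Organism 5: 1 + 3 = 4
Organism 6: 1 + 4 = 5
Organism 7: 1 + 5 = 6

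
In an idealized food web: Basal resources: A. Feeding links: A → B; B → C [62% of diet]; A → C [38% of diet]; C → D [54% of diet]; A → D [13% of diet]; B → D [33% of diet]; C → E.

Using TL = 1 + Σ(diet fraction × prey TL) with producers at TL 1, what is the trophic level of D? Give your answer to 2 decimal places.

3.20

B: 1 + 1 = 2
C: 1 + (0.62×2 + 0.38×1) = 2.62
D: 1 + (0.54×2.62 + 0.13×1 + 0.33×2) = 3.2048
E: 1 + 2.62 = 3.62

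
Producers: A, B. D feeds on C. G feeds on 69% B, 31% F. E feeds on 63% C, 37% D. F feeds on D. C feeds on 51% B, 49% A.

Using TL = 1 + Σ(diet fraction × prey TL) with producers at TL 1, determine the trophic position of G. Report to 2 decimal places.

C: 1 + (0.51×1 + 0.49×1) = 2
D: 1 + 2 = 3
E: 1 + (0.63×2 + 0.37×3) = 3.37
F: 1 + 3 = 4
G: 1 + (0.69×1 + 0.31×4) = 2.93

2.93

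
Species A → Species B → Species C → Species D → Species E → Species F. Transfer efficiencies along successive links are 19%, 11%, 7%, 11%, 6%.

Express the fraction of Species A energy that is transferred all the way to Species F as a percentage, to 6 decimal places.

0.000966%

Product of link efficiencies: 0.19 × 0.11 × 0.07 × 0.11 × 0.06 = 0.0000096558
As a percentage: 0.0000096558 × 100 = 0.000966%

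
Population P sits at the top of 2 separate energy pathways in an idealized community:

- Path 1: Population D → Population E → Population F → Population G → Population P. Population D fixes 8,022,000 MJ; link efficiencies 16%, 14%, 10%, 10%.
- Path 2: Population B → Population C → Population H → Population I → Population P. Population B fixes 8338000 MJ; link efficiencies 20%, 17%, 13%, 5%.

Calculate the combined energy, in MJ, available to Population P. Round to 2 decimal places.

3639.63 MJ

Path 1: 8022000 × 0.16 × 0.14 × 0.1 × 0.1 = 1796.928 MJ
Path 2: 8338000 × 0.2 × 0.17 × 0.13 × 0.05 = 1842.698 MJ
Total at Population P: 1796.928 + 1842.698 = 3639.626 MJ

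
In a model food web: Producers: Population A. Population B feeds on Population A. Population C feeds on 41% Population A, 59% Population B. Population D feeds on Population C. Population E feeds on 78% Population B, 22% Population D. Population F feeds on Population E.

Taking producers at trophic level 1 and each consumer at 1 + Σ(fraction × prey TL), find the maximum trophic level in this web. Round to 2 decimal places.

Population B: 1 + 1 = 2
Population C: 1 + (0.41×1 + 0.59×2) = 2.59
Population D: 1 + 2.59 = 3.59
Population E: 1 + (0.78×2 + 0.22×3.59) = 3.3498
Population F: 1 + 3.3498 = 4.3498

4.35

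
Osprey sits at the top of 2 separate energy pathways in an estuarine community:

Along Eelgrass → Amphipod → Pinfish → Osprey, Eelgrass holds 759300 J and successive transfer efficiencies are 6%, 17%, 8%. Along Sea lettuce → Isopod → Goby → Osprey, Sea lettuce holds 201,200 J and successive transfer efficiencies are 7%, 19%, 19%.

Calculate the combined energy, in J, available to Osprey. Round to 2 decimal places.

1128.02 J

Via Eelgrass: 759300 × 0.06 × 0.17 × 0.08 = 619.5888 J
Via Sea lettuce: 201200 × 0.07 × 0.19 × 0.19 = 508.4324 J
Total at Osprey: 619.5888 + 508.4324 = 1128.0212 J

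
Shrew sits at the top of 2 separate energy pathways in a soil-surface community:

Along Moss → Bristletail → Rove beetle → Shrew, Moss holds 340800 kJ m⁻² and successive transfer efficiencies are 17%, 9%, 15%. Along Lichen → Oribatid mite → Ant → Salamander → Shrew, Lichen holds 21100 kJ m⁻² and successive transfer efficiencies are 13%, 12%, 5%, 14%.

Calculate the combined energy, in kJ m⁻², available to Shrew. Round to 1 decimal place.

784.4 kJ m⁻²

Via Moss: 340800 × 0.17 × 0.09 × 0.15 = 782.136 kJ m⁻²
Via Lichen: 21100 × 0.13 × 0.12 × 0.05 × 0.14 = 2.30412 kJ m⁻²
Total at Shrew: 782.136 + 2.30412 = 784.44012 kJ m⁻²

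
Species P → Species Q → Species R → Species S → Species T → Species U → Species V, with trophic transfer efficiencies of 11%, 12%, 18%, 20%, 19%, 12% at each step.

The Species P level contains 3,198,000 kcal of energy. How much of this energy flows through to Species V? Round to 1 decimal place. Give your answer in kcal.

34.6 kcal

Species Q: 3198000 × 0.11 = 351780 kcal
Species R: 351780 × 0.12 = 42213.6 kcal
Species S: 42213.6 × 0.18 = 7598.448 kcal
Species T: 7598.448 × 0.2 = 1519.6896 kcal
Species U: 1519.6896 × 0.19 = 288.741024 kcal
Species V: 288.741024 × 0.12 = 34.64892288 kcal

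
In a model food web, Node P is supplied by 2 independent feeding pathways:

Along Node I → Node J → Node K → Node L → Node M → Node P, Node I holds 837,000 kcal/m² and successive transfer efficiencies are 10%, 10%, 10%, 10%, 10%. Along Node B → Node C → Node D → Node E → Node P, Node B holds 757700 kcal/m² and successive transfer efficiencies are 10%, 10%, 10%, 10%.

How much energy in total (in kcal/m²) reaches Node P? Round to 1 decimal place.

84.1 kcal/m²

Via Node I: 837000 × 0.1 × 0.1 × 0.1 × 0.1 × 0.1 = 8.37 kcal/m²
Via Node B: 757700 × 0.1 × 0.1 × 0.1 × 0.1 = 75.77 kcal/m²
Total at Node P: 8.37 + 75.77 = 84.14 kcal/m²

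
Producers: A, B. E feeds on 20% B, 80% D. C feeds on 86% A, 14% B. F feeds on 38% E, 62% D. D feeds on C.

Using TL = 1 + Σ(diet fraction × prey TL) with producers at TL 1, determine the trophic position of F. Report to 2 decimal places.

C: 1 + (0.86×1 + 0.14×1) = 2
D: 1 + 2 = 3
E: 1 + (0.2×1 + 0.8×3) = 3.6
F: 1 + (0.38×3.6 + 0.62×3) = 4.228

4.23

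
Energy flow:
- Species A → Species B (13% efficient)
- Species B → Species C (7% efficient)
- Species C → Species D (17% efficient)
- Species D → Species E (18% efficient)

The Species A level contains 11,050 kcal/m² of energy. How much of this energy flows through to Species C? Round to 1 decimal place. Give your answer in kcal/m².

100.6 kcal/m²

Species B: 11050 × 0.13 = 1436.5 kcal/m²
Species C: 1436.5 × 0.07 = 100.555 kcal/m²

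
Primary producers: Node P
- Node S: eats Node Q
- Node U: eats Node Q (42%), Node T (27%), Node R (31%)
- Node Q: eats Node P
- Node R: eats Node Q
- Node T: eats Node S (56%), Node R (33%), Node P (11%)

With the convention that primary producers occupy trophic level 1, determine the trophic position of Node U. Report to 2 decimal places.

3.79

Node Q: 1 + 1 = 2
Node R: 1 + 2 = 3
Node S: 1 + 2 = 3
Node T: 1 + (0.56×3 + 0.33×3 + 0.11×1) = 3.78
Node U: 1 + (0.42×2 + 0.27×3.78 + 0.31×3) = 3.7906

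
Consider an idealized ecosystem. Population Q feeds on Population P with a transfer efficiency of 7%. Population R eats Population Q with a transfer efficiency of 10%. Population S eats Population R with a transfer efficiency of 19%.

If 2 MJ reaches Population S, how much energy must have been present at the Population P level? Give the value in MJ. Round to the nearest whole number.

Cumulative transfer efficiency: 0.07 × 0.1 × 0.19 = 0.00133
Population P energy = 2 / 0.00133 = 1504 MJ

1504 MJ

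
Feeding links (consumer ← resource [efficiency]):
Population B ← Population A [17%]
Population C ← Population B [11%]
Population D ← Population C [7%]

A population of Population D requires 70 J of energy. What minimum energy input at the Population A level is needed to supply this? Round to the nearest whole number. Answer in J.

53476 J

Cumulative transfer efficiency: 0.17 × 0.11 × 0.07 = 0.001309
Population A energy = 70 / 0.001309 = 53476 J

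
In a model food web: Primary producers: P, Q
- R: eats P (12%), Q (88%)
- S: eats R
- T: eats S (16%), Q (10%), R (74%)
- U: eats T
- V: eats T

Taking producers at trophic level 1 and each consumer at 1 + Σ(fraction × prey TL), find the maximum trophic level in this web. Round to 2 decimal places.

4.06

R: 1 + (0.12×1 + 0.88×1) = 2
S: 1 + 2 = 3
T: 1 + (0.16×3 + 0.1×1 + 0.74×2) = 3.06
U: 1 + 3.06 = 4.06
V: 1 + 3.06 = 4.06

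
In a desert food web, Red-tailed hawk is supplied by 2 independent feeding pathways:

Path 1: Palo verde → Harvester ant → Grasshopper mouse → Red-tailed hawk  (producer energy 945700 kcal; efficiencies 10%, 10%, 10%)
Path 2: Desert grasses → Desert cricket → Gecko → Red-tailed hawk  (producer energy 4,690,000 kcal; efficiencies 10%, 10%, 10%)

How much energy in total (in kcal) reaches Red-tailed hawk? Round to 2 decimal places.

Path 1: 945700 × 0.1 × 0.1 × 0.1 = 945.7 kcal
Path 2: 4690000 × 0.1 × 0.1 × 0.1 = 4690 kcal
Total at Red-tailed hawk: 945.7 + 4690 = 5635.7 kcal

5635.70 kcal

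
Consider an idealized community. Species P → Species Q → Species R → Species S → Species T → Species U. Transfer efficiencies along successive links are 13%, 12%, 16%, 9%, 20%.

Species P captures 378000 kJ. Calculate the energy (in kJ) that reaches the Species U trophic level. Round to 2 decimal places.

16.98 kJ

Species Q: 378000 × 0.13 = 49140 kJ
Species R: 49140 × 0.12 = 5896.8 kJ
Species S: 5896.8 × 0.16 = 943.488 kJ
Species T: 943.488 × 0.09 = 84.91392 kJ
Species U: 84.91392 × 0.2 = 16.982784 kJ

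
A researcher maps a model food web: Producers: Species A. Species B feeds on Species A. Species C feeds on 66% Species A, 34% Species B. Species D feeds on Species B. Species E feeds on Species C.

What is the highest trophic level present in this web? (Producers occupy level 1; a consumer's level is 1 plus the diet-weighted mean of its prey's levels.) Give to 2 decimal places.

3.34

Species B: 1 + 1 = 2
Species C: 1 + (0.66×1 + 0.34×2) = 2.34
Species D: 1 + 2 = 3
Species E: 1 + 2.34 = 3.34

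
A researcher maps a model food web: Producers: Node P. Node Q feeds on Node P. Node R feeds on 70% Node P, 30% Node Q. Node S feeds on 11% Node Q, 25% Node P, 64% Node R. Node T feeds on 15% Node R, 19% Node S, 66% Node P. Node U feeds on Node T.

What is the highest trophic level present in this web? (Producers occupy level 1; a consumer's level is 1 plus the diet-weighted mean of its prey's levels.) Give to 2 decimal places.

Node Q: 1 + 1 = 2
Node R: 1 + (0.7×1 + 0.3×2) = 2.3
Node S: 1 + (0.11×2 + 0.25×1 + 0.64×2.3) = 2.942
Node T: 1 + (0.15×2.3 + 0.19×2.942 + 0.66×1) = 2.56398
Node U: 1 + 2.56398 = 3.56398

3.56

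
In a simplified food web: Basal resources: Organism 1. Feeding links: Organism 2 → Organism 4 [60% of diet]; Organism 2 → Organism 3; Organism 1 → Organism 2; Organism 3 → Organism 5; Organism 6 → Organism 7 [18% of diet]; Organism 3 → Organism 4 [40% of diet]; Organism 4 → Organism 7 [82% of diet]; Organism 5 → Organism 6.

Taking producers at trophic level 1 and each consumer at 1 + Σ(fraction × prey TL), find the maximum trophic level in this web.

Organism 2: 1 + 1 = 2
Organism 3: 1 + 2 = 3
Organism 4: 1 + (0.4×3 + 0.6×2) = 3.4
Organism 5: 1 + 3 = 4
Organism 6: 1 + 4 = 5
Organism 7: 1 + (0.82×3.4 + 0.18×5) = 4.688

5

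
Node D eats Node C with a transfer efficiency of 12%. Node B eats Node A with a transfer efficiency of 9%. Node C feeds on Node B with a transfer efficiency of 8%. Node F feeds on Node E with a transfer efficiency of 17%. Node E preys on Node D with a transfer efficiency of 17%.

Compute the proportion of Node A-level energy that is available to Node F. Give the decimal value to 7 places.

Product of link efficiencies: 0.09 × 0.08 × 0.12 × 0.17 × 0.17 = 0.0000249696

0.0000250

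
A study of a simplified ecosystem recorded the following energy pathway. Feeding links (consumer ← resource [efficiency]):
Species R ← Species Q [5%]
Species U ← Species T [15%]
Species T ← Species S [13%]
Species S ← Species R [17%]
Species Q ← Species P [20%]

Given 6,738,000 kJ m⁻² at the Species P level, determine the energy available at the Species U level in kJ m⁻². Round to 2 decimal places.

223.36 kJ m⁻²

Species Q: 6738000 × 0.2 = 1347600 kJ m⁻²
Species R: 1347600 × 0.05 = 67380 kJ m⁻²
Species S: 67380 × 0.17 = 11454.6 kJ m⁻²
Species T: 11454.6 × 0.13 = 1489.098 kJ m⁻²
Species U: 1489.098 × 0.15 = 223.3647 kJ m⁻²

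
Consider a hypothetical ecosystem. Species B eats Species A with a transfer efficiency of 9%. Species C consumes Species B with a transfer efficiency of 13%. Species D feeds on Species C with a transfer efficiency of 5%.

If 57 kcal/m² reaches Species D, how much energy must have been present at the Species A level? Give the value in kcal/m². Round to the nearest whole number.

Cumulative transfer efficiency: 0.09 × 0.13 × 0.05 = 0.000585
Species A energy = 57 / 0.000585 = 97436 kcal/m²

97436 kcal/m²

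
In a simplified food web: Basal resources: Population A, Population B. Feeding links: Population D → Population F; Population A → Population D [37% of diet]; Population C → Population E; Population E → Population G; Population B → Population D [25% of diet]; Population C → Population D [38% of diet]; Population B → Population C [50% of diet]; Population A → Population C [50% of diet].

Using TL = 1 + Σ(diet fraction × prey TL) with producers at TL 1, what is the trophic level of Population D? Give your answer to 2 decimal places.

2.38

Population C: 1 + (0.5×1 + 0.5×1) = 2
Population D: 1 + (0.38×2 + 0.25×1 + 0.37×1) = 2.38
Population E: 1 + 2 = 3
Population F: 1 + 2.38 = 3.38
Population G: 1 + 3 = 4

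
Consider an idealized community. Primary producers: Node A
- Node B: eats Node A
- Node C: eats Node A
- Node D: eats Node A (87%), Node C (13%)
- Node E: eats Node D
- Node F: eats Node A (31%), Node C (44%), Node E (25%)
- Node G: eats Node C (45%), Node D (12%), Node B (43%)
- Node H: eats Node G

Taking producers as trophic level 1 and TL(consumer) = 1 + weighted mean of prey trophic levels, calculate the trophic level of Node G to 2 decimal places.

3.02

Node B: 1 + 1 = 2
Node C: 1 + 1 = 2
Node D: 1 + (0.87×1 + 0.13×2) = 2.13
Node E: 1 + 2.13 = 3.13
Node F: 1 + (0.31×1 + 0.44×2 + 0.25×3.13) = 2.9725
Node G: 1 + (0.45×2 + 0.12×2.13 + 0.43×2) = 3.0156
Node H: 1 + 3.0156 = 4.0156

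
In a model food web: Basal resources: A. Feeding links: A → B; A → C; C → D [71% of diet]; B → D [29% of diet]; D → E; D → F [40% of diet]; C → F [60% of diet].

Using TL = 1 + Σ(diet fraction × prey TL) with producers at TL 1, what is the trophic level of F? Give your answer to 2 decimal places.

B: 1 + 1 = 2
C: 1 + 1 = 2
D: 1 + (0.71×2 + 0.29×2) = 3
E: 1 + 3 = 4
F: 1 + (0.4×3 + 0.6×2) = 3.4

3.40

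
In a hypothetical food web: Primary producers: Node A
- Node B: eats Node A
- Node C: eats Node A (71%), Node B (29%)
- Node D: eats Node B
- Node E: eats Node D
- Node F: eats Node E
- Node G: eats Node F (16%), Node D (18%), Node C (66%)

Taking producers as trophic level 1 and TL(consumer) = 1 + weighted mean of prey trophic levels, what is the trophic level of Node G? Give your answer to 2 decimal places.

Node B: 1 + 1 = 2
Node C: 1 + (0.71×1 + 0.29×2) = 2.29
Node D: 1 + 2 = 3
Node E: 1 + 3 = 4
Node F: 1 + 4 = 5
Node G: 1 + (0.16×5 + 0.18×3 + 0.66×2.29) = 3.8514

3.85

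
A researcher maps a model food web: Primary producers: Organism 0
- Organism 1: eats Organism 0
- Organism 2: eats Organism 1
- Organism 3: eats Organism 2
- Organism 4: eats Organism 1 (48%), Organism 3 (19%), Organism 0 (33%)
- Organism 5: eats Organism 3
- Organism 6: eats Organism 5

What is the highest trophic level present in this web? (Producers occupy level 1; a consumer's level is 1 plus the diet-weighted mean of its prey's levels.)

6

Organism 1: 1 + 1 = 2
Organism 2: 1 + 2 = 3
Organism 3: 1 + 3 = 4
Organism 4: 1 + (0.48×2 + 0.19×4 + 0.33×1) = 3.05
Organism 5: 1 + 4 = 5
Organism 6: 1 + 5 = 6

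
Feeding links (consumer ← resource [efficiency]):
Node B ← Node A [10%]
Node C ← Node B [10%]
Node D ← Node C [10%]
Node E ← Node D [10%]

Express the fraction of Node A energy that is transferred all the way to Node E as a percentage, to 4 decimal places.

0.0100%

Product of link efficiencies: 0.1 × 0.1 × 0.1 × 0.1 = 0.0001
As a percentage: 0.0001 × 100 = 0.0100%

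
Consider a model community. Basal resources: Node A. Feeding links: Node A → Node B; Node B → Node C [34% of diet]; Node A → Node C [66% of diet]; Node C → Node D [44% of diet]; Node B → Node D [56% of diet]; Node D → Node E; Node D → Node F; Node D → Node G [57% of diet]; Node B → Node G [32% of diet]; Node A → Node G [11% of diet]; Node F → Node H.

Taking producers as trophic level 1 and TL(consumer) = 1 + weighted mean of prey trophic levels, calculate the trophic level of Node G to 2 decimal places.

3.55

Node B: 1 + 1 = 2
Node C: 1 + (0.34×2 + 0.66×1) = 2.34
Node D: 1 + (0.44×2.34 + 0.56×2) = 3.1496
Node E: 1 + 3.1496 = 4.1496
Node F: 1 + 3.1496 = 4.1496
Node G: 1 + (0.57×3.1496 + 0.32×2 + 0.11×1) = 3.545272
Node H: 1 + 4.1496 = 5.1496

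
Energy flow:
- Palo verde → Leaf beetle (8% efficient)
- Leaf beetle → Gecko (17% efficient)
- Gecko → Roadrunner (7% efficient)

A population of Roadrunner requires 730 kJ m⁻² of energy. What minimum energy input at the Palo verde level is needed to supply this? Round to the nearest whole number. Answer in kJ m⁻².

766807 kJ m⁻²

Cumulative transfer efficiency: 0.08 × 0.17 × 0.07 = 0.000952
Palo verde energy = 730 / 0.000952 = 766807 kJ m⁻²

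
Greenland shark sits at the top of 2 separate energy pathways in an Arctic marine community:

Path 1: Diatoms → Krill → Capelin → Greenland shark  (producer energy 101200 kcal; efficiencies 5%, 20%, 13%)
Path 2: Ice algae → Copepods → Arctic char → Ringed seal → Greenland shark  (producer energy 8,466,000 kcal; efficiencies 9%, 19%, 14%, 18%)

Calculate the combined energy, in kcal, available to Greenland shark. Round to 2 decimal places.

3779.73 kcal

Path 1: 101200 × 0.05 × 0.2 × 0.13 = 131.56 kcal
Path 2: 8466000 × 0.09 × 0.19 × 0.14 × 0.18 = 3648.16872 kcal
Total at Greenland shark: 131.56 + 3648.16872 = 3779.72872 kcal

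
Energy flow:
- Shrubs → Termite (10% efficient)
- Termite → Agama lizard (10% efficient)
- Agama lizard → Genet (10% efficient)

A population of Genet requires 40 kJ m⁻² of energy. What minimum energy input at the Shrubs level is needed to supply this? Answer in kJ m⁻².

40000 kJ m⁻²

Cumulative transfer efficiency: 0.1 × 0.1 × 0.1 = 0.001
Shrubs energy = 40 / 0.001 = 40000 kJ m⁻²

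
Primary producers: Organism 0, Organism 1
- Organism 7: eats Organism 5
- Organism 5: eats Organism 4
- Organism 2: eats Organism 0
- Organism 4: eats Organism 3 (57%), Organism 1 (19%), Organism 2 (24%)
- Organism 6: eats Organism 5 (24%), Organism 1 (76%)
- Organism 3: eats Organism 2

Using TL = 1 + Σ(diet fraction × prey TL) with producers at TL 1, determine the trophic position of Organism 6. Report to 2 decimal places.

2.81

Organism 2: 1 + 1 = 2
Organism 3: 1 + 2 = 3
Organism 4: 1 + (0.57×3 + 0.19×1 + 0.24×2) = 3.38
Organism 5: 1 + 3.38 = 4.38
Organism 6: 1 + (0.24×4.38 + 0.76×1) = 2.8112
Organism 7: 1 + 4.38 = 5.38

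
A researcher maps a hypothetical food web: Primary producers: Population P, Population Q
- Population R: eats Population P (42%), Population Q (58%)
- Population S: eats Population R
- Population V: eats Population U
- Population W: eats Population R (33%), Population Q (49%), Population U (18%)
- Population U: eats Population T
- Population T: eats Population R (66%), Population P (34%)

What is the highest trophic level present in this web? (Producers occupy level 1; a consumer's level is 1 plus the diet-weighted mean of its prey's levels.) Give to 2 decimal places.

Population R: 1 + (0.42×1 + 0.58×1) = 2
Population S: 1 + 2 = 3
Population T: 1 + (0.66×2 + 0.34×1) = 2.66
Population U: 1 + 2.66 = 3.66
Population V: 1 + 3.66 = 4.66
Population W: 1 + (0.33×2 + 0.49×1 + 0.18×3.66) = 2.8088

4.66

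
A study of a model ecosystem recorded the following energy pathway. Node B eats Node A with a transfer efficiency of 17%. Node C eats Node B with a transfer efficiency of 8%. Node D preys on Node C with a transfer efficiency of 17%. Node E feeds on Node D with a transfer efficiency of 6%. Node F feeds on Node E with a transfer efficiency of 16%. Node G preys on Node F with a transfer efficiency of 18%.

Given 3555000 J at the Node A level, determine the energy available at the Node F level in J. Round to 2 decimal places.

78.90 J

Node B: 3555000 × 0.17 = 604350 J
Node C: 604350 × 0.08 = 48348 J
Node D: 48348 × 0.17 = 8219.16 J
Node E: 8219.16 × 0.06 = 493.1496 J
Node F: 493.1496 × 0.16 = 78.903936 J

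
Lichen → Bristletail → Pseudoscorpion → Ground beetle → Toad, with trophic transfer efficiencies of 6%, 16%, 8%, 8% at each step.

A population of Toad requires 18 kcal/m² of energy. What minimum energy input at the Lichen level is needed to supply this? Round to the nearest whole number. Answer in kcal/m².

292969 kcal/m²

Cumulative transfer efficiency: 0.06 × 0.16 × 0.08 × 0.08 = 0.00006144
Lichen energy = 18 / 0.00006144 = 292969 kcal/m²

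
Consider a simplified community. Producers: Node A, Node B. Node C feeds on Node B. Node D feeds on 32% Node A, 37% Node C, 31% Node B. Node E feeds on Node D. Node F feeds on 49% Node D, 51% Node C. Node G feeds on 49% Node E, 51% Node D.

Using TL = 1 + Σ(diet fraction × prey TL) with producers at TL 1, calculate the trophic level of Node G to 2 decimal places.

3.86

Node C: 1 + 1 = 2
Node D: 1 + (0.32×1 + 0.37×2 + 0.31×1) = 2.37
Node E: 1 + 2.37 = 3.37
Node F: 1 + (0.49×2.37 + 0.51×2) = 3.1813
Node G: 1 + (0.49×3.37 + 0.51×2.37) = 3.86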